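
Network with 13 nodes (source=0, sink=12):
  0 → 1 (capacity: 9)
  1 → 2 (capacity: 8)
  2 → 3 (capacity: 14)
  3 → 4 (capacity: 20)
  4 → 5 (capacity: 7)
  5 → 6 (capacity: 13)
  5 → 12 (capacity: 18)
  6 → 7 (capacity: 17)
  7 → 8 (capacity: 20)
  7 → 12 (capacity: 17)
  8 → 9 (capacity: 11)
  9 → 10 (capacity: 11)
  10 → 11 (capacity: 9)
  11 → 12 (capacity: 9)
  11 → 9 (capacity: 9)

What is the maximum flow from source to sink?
Maximum flow = 7

Max flow: 7

Flow assignment:
  0 → 1: 7/9
  1 → 2: 7/8
  2 → 3: 7/14
  3 → 4: 7/20
  4 → 5: 7/7
  5 → 12: 7/18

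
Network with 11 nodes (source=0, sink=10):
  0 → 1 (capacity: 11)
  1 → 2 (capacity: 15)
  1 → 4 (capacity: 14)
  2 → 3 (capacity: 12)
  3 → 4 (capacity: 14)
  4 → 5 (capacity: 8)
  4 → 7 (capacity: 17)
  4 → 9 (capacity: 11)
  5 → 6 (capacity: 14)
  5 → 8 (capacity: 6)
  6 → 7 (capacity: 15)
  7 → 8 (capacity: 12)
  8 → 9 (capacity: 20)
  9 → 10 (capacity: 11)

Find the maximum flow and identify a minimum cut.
Max flow = 11, Min cut edges: (9,10)

Maximum flow: 11
Minimum cut: (9,10)
Partition: S = [0, 1, 2, 3, 4, 5, 6, 7, 8, 9], T = [10]

Max-flow min-cut theorem verified: both equal 11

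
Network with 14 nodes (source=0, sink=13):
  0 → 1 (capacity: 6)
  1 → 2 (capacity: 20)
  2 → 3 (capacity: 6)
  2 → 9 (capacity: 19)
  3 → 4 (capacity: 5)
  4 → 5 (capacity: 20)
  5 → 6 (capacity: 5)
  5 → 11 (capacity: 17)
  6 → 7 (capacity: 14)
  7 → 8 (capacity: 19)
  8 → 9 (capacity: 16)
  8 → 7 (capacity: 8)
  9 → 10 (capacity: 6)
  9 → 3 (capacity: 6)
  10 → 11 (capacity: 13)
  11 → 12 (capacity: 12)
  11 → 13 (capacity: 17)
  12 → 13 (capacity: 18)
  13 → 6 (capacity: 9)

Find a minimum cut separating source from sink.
Min cut value = 6, edges: (0,1)

Min cut value: 6
Partition: S = [0], T = [1, 2, 3, 4, 5, 6, 7, 8, 9, 10, 11, 12, 13]
Cut edges: (0,1)

By max-flow min-cut theorem, max flow = min cut = 6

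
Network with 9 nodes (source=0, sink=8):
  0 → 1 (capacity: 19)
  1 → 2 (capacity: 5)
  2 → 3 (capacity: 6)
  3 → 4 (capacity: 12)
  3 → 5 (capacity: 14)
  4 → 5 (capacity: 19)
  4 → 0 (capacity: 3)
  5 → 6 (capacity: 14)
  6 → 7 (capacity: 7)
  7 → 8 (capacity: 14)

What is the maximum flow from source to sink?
Maximum flow = 5

Max flow: 5

Flow assignment:
  0 → 1: 5/19
  1 → 2: 5/5
  2 → 3: 5/6
  3 → 5: 5/14
  5 → 6: 5/14
  6 → 7: 5/7
  7 → 8: 5/14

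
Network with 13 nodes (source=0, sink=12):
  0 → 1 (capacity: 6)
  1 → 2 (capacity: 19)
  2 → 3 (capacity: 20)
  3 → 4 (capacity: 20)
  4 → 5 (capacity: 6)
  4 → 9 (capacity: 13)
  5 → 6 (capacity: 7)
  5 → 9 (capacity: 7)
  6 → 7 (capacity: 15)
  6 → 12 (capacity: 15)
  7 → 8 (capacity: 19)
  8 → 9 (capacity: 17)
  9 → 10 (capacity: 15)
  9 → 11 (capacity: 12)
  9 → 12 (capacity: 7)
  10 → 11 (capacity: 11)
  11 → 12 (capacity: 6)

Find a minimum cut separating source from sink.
Min cut value = 6, edges: (0,1)

Min cut value: 6
Partition: S = [0], T = [1, 2, 3, 4, 5, 6, 7, 8, 9, 10, 11, 12]
Cut edges: (0,1)

By max-flow min-cut theorem, max flow = min cut = 6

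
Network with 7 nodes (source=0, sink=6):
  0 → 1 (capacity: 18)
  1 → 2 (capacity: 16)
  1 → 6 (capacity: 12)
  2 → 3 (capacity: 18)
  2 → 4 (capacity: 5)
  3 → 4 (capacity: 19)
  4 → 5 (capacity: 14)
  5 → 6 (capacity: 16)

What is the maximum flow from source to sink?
Maximum flow = 18

Max flow: 18

Flow assignment:
  0 → 1: 18/18
  1 → 2: 6/16
  1 → 6: 12/12
  2 → 3: 1/18
  2 → 4: 5/5
  3 → 4: 1/19
  4 → 5: 6/14
  5 → 6: 6/16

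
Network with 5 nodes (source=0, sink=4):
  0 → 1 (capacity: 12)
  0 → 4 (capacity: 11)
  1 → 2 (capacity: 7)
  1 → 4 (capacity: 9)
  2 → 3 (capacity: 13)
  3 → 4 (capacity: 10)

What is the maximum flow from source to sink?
Maximum flow = 23

Max flow: 23

Flow assignment:
  0 → 1: 12/12
  0 → 4: 11/11
  1 → 2: 3/7
  1 → 4: 9/9
  2 → 3: 3/13
  3 → 4: 3/10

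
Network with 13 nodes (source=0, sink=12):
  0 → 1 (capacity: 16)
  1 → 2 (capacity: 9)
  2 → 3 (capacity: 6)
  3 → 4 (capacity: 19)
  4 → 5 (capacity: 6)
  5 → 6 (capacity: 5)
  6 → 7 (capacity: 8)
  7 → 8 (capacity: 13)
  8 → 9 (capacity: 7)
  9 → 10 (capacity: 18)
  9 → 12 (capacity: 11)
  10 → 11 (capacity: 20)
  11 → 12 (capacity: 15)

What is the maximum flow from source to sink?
Maximum flow = 5

Max flow: 5

Flow assignment:
  0 → 1: 5/16
  1 → 2: 5/9
  2 → 3: 5/6
  3 → 4: 5/19
  4 → 5: 5/6
  5 → 6: 5/5
  6 → 7: 5/8
  7 → 8: 5/13
  8 → 9: 5/7
  9 → 12: 5/11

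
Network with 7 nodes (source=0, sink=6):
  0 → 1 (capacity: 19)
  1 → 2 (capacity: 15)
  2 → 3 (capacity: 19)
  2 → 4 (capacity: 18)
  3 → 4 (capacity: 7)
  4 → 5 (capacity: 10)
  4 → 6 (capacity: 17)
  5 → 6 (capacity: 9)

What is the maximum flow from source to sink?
Maximum flow = 15

Max flow: 15

Flow assignment:
  0 → 1: 15/19
  1 → 2: 15/15
  2 → 4: 15/18
  4 → 6: 15/17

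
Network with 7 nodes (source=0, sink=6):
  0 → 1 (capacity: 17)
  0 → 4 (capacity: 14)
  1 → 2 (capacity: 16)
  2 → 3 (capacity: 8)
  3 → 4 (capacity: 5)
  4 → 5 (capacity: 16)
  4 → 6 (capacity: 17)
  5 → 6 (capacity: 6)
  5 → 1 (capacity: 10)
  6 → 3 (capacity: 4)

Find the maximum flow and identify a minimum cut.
Max flow = 19, Min cut edges: (0,4), (3,4)

Maximum flow: 19
Minimum cut: (0,4), (3,4)
Partition: S = [0, 1, 2, 3], T = [4, 5, 6]

Max-flow min-cut theorem verified: both equal 19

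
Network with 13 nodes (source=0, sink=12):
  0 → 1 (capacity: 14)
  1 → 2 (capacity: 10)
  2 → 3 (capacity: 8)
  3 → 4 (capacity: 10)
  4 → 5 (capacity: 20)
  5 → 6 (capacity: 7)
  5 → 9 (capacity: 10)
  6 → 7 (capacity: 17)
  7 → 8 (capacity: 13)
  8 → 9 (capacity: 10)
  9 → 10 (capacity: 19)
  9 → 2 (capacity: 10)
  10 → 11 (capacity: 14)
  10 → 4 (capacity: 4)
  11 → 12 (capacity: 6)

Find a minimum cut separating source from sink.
Min cut value = 6, edges: (11,12)

Min cut value: 6
Partition: S = [0, 1, 2, 3, 4, 5, 6, 7, 8, 9, 10, 11], T = [12]
Cut edges: (11,12)

By max-flow min-cut theorem, max flow = min cut = 6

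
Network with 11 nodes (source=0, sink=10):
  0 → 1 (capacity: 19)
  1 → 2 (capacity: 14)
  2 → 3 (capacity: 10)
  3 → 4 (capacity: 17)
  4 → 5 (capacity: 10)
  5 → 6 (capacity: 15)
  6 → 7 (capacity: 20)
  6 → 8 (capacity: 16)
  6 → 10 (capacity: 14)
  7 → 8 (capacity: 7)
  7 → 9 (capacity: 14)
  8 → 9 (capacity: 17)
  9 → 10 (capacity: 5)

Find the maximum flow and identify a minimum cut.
Max flow = 10, Min cut edges: (4,5)

Maximum flow: 10
Minimum cut: (4,5)
Partition: S = [0, 1, 2, 3, 4], T = [5, 6, 7, 8, 9, 10]

Max-flow min-cut theorem verified: both equal 10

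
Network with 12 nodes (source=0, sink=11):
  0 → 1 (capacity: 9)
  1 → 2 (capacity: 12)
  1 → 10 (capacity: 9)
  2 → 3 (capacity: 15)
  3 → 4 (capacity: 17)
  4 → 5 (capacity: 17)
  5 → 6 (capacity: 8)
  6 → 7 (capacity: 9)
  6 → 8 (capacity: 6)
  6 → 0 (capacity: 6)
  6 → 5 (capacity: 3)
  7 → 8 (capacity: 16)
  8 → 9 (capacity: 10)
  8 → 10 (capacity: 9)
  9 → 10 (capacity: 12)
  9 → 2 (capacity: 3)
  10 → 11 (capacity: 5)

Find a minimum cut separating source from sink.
Min cut value = 5, edges: (10,11)

Min cut value: 5
Partition: S = [0, 1, 2, 3, 4, 5, 6, 7, 8, 9, 10], T = [11]
Cut edges: (10,11)

By max-flow min-cut theorem, max flow = min cut = 5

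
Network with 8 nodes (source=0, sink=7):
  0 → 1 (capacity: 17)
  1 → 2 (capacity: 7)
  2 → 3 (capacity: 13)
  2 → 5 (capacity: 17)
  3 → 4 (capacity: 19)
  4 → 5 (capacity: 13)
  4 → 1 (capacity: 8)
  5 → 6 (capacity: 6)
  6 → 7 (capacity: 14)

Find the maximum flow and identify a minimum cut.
Max flow = 6, Min cut edges: (5,6)

Maximum flow: 6
Minimum cut: (5,6)
Partition: S = [0, 1, 2, 3, 4, 5], T = [6, 7]

Max-flow min-cut theorem verified: both equal 6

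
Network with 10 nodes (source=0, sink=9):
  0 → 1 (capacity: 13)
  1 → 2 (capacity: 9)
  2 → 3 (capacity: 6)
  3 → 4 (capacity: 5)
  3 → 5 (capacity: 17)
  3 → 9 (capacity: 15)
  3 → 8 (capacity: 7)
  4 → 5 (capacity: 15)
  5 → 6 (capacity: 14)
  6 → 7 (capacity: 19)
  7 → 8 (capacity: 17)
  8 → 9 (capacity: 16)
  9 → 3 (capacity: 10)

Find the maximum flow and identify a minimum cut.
Max flow = 6, Min cut edges: (2,3)

Maximum flow: 6
Minimum cut: (2,3)
Partition: S = [0, 1, 2], T = [3, 4, 5, 6, 7, 8, 9]

Max-flow min-cut theorem verified: both equal 6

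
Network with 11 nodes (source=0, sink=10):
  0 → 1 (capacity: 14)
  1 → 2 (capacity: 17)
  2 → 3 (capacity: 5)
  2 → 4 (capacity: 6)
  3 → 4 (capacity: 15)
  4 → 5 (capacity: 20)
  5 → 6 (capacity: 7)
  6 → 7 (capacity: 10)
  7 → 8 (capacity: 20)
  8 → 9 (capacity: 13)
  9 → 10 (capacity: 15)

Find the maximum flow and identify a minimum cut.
Max flow = 7, Min cut edges: (5,6)

Maximum flow: 7
Minimum cut: (5,6)
Partition: S = [0, 1, 2, 3, 4, 5], T = [6, 7, 8, 9, 10]

Max-flow min-cut theorem verified: both equal 7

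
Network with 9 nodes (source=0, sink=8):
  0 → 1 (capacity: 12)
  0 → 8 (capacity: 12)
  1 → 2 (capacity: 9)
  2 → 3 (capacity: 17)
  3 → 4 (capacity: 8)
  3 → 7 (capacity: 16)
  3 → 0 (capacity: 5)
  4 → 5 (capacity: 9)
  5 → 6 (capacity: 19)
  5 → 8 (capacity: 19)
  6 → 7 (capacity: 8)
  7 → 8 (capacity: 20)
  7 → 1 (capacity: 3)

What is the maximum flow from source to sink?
Maximum flow = 21

Max flow: 21

Flow assignment:
  0 → 1: 9/12
  0 → 8: 12/12
  1 → 2: 9/9
  2 → 3: 9/17
  3 → 7: 9/16
  7 → 8: 9/20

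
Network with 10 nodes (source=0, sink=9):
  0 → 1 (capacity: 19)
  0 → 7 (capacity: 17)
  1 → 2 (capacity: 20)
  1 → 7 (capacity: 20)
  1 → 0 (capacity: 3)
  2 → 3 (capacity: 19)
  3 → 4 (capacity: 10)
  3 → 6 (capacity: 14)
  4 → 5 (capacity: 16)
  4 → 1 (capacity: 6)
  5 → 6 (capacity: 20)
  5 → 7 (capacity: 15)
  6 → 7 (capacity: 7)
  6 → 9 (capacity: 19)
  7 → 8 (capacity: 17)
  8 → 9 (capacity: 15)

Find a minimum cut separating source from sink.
Min cut value = 34, edges: (6,9), (8,9)

Min cut value: 34
Partition: S = [0, 1, 2, 3, 4, 5, 6, 7, 8], T = [9]
Cut edges: (6,9), (8,9)

By max-flow min-cut theorem, max flow = min cut = 34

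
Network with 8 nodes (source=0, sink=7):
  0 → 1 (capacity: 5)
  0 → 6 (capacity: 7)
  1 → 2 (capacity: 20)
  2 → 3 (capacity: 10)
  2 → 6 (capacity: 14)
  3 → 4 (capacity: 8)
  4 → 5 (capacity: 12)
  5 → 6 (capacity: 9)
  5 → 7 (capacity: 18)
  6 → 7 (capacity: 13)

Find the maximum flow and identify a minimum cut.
Max flow = 12, Min cut edges: (0,1), (0,6)

Maximum flow: 12
Minimum cut: (0,1), (0,6)
Partition: S = [0], T = [1, 2, 3, 4, 5, 6, 7]

Max-flow min-cut theorem verified: both equal 12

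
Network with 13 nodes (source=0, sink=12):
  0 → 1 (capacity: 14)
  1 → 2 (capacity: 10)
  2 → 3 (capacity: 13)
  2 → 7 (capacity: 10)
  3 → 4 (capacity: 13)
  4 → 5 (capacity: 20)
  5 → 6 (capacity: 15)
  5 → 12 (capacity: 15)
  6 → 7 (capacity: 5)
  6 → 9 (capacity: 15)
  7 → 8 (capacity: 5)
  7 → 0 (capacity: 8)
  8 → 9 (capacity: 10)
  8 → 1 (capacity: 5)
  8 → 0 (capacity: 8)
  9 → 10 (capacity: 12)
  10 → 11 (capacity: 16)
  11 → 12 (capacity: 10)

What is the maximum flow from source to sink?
Maximum flow = 10

Max flow: 10

Flow assignment:
  0 → 1: 10/14
  1 → 2: 10/10
  2 → 3: 10/13
  3 → 4: 10/13
  4 → 5: 10/20
  5 → 12: 10/15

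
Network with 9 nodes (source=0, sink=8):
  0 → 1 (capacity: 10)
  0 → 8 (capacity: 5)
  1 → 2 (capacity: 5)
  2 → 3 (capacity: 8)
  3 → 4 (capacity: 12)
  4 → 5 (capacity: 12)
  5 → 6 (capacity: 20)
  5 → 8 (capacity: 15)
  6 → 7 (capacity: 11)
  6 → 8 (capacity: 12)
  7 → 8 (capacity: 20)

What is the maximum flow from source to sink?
Maximum flow = 10

Max flow: 10

Flow assignment:
  0 → 1: 5/10
  0 → 8: 5/5
  1 → 2: 5/5
  2 → 3: 5/8
  3 → 4: 5/12
  4 → 5: 5/12
  5 → 8: 5/15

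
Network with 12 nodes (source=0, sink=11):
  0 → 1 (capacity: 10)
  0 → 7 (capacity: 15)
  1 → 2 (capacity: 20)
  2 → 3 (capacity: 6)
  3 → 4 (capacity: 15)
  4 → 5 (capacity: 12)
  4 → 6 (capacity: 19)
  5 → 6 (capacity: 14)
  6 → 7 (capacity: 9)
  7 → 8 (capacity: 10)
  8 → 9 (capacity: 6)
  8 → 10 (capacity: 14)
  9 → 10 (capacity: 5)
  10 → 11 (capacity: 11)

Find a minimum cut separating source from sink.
Min cut value = 10, edges: (7,8)

Min cut value: 10
Partition: S = [0, 1, 2, 3, 4, 5, 6, 7], T = [8, 9, 10, 11]
Cut edges: (7,8)

By max-flow min-cut theorem, max flow = min cut = 10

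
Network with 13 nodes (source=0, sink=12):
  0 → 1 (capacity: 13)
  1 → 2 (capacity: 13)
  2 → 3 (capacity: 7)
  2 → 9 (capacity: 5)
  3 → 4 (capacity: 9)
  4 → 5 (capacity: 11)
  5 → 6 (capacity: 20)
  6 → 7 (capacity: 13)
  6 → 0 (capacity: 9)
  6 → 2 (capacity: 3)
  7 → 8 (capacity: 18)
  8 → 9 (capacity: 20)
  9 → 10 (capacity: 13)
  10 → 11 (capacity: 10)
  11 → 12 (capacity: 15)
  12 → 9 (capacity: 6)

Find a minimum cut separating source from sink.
Min cut value = 10, edges: (10,11)

Min cut value: 10
Partition: S = [0, 1, 2, 3, 4, 5, 6, 7, 8, 9, 10], T = [11, 12]
Cut edges: (10,11)

By max-flow min-cut theorem, max flow = min cut = 10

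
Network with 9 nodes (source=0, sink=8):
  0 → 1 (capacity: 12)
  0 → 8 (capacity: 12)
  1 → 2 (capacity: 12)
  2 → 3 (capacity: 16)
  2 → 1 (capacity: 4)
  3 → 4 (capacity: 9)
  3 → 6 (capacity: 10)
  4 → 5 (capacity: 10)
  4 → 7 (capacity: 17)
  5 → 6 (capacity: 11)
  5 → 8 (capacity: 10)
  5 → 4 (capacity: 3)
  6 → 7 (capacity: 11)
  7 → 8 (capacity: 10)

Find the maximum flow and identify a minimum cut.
Max flow = 24, Min cut edges: (0,8), (1,2)

Maximum flow: 24
Minimum cut: (0,8), (1,2)
Partition: S = [0, 1], T = [2, 3, 4, 5, 6, 7, 8]

Max-flow min-cut theorem verified: both equal 24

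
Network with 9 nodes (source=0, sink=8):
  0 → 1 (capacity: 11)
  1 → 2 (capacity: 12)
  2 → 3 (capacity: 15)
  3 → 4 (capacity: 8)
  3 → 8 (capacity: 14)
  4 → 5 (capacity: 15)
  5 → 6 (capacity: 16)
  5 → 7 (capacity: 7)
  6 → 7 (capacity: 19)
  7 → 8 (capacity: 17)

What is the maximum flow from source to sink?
Maximum flow = 11

Max flow: 11

Flow assignment:
  0 → 1: 11/11
  1 → 2: 11/12
  2 → 3: 11/15
  3 → 8: 11/14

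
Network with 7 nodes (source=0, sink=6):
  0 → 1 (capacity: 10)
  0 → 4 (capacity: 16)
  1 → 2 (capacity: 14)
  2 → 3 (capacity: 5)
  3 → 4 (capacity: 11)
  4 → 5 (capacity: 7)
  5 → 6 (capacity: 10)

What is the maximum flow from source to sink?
Maximum flow = 7

Max flow: 7

Flow assignment:
  0 → 1: 5/10
  0 → 4: 2/16
  1 → 2: 5/14
  2 → 3: 5/5
  3 → 4: 5/11
  4 → 5: 7/7
  5 → 6: 7/10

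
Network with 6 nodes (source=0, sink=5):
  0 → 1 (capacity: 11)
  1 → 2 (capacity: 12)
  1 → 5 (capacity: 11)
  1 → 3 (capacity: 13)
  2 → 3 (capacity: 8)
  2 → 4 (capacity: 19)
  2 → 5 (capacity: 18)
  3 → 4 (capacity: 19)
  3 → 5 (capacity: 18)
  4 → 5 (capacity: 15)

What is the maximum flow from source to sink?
Maximum flow = 11

Max flow: 11

Flow assignment:
  0 → 1: 11/11
  1 → 5: 11/11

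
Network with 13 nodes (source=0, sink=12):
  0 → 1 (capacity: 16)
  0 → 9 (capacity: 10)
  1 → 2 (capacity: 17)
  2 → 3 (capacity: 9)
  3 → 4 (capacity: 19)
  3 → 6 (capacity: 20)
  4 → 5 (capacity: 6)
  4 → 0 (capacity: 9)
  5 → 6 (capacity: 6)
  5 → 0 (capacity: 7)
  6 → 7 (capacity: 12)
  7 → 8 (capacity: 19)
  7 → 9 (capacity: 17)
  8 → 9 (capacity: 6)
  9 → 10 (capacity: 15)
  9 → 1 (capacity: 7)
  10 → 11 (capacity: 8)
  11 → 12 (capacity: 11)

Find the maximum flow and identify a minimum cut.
Max flow = 8, Min cut edges: (10,11)

Maximum flow: 8
Minimum cut: (10,11)
Partition: S = [0, 1, 2, 3, 4, 5, 6, 7, 8, 9, 10], T = [11, 12]

Max-flow min-cut theorem verified: both equal 8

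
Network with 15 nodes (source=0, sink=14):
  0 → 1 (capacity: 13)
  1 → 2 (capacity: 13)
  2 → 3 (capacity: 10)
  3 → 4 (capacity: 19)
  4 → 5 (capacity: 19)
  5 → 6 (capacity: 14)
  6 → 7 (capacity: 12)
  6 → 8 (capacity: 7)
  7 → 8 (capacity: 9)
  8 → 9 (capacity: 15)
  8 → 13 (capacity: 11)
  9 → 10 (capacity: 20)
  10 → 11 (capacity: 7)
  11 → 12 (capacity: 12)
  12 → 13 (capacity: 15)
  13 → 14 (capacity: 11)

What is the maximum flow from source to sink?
Maximum flow = 10

Max flow: 10

Flow assignment:
  0 → 1: 10/13
  1 → 2: 10/13
  2 → 3: 10/10
  3 → 4: 10/19
  4 → 5: 10/19
  5 → 6: 10/14
  6 → 7: 3/12
  6 → 8: 7/7
  7 → 8: 3/9
  8 → 13: 10/11
  13 → 14: 10/11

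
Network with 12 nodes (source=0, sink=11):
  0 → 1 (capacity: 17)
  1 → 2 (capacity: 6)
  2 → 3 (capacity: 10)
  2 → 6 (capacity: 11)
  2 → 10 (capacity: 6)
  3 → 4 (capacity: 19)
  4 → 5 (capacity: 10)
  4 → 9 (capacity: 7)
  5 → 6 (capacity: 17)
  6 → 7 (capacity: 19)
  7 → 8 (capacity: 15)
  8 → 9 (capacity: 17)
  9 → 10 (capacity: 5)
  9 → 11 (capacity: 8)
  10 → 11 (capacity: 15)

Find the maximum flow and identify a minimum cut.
Max flow = 6, Min cut edges: (1,2)

Maximum flow: 6
Minimum cut: (1,2)
Partition: S = [0, 1], T = [2, 3, 4, 5, 6, 7, 8, 9, 10, 11]

Max-flow min-cut theorem verified: both equal 6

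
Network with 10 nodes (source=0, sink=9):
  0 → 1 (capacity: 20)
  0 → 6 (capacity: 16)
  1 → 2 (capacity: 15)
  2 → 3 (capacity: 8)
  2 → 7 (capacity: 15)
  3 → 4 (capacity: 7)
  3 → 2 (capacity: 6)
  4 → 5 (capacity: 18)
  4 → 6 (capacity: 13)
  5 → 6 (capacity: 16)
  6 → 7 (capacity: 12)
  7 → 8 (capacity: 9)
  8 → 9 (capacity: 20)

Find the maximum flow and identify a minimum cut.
Max flow = 9, Min cut edges: (7,8)

Maximum flow: 9
Minimum cut: (7,8)
Partition: S = [0, 1, 2, 3, 4, 5, 6, 7], T = [8, 9]

Max-flow min-cut theorem verified: both equal 9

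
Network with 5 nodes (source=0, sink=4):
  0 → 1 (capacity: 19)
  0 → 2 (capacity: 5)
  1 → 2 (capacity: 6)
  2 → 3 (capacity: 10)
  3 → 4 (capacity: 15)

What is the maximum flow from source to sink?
Maximum flow = 10

Max flow: 10

Flow assignment:
  0 → 1: 6/19
  0 → 2: 4/5
  1 → 2: 6/6
  2 → 3: 10/10
  3 → 4: 10/15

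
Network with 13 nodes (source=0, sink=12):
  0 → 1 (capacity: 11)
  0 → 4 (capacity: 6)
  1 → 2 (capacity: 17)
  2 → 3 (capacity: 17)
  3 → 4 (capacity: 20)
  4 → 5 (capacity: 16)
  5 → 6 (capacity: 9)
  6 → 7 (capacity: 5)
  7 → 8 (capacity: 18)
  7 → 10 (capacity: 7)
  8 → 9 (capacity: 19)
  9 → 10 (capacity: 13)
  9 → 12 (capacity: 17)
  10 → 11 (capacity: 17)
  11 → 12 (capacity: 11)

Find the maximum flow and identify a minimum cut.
Max flow = 5, Min cut edges: (6,7)

Maximum flow: 5
Minimum cut: (6,7)
Partition: S = [0, 1, 2, 3, 4, 5, 6], T = [7, 8, 9, 10, 11, 12]

Max-flow min-cut theorem verified: both equal 5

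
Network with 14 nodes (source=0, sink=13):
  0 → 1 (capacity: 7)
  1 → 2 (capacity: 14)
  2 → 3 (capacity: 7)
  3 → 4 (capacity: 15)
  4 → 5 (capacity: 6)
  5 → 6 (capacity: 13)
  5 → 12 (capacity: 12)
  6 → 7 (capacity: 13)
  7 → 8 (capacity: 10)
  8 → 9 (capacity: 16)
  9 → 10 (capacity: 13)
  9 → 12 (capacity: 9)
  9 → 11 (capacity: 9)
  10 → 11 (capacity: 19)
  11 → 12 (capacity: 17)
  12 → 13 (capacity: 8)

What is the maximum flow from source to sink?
Maximum flow = 6

Max flow: 6

Flow assignment:
  0 → 1: 6/7
  1 → 2: 6/14
  2 → 3: 6/7
  3 → 4: 6/15
  4 → 5: 6/6
  5 → 12: 6/12
  12 → 13: 6/8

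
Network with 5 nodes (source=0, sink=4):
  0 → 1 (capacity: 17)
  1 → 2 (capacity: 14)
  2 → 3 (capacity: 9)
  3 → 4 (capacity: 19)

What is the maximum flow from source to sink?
Maximum flow = 9

Max flow: 9

Flow assignment:
  0 → 1: 9/17
  1 → 2: 9/14
  2 → 3: 9/9
  3 → 4: 9/19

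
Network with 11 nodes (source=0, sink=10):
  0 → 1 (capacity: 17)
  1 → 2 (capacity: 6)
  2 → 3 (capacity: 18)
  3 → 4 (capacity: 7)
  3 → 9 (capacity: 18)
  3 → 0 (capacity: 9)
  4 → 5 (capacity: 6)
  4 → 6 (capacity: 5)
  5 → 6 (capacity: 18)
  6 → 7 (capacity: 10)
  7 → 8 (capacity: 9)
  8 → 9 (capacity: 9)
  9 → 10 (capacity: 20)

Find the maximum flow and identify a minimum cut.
Max flow = 6, Min cut edges: (1,2)

Maximum flow: 6
Minimum cut: (1,2)
Partition: S = [0, 1], T = [2, 3, 4, 5, 6, 7, 8, 9, 10]

Max-flow min-cut theorem verified: both equal 6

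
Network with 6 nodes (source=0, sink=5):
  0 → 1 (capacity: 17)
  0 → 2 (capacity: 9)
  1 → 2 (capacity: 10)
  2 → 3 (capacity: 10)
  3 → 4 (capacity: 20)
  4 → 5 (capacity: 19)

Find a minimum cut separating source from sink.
Min cut value = 10, edges: (2,3)

Min cut value: 10
Partition: S = [0, 1, 2], T = [3, 4, 5]
Cut edges: (2,3)

By max-flow min-cut theorem, max flow = min cut = 10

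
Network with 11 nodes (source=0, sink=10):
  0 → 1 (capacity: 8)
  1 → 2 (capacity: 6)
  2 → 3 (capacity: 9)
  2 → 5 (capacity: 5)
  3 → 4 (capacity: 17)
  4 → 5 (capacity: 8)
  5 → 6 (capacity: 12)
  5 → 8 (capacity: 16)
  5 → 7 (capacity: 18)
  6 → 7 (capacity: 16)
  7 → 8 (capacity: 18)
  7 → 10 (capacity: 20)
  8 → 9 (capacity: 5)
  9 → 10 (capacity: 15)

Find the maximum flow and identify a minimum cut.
Max flow = 6, Min cut edges: (1,2)

Maximum flow: 6
Minimum cut: (1,2)
Partition: S = [0, 1], T = [2, 3, 4, 5, 6, 7, 8, 9, 10]

Max-flow min-cut theorem verified: both equal 6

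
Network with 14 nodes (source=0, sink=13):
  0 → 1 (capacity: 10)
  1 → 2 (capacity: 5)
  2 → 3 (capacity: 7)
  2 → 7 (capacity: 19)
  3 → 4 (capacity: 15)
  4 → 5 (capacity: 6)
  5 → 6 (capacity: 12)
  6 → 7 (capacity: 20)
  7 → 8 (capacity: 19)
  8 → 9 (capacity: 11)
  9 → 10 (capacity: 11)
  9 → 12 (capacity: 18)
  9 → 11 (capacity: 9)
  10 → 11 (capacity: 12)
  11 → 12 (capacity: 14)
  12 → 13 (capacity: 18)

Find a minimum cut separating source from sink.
Min cut value = 5, edges: (1,2)

Min cut value: 5
Partition: S = [0, 1], T = [2, 3, 4, 5, 6, 7, 8, 9, 10, 11, 12, 13]
Cut edges: (1,2)

By max-flow min-cut theorem, max flow = min cut = 5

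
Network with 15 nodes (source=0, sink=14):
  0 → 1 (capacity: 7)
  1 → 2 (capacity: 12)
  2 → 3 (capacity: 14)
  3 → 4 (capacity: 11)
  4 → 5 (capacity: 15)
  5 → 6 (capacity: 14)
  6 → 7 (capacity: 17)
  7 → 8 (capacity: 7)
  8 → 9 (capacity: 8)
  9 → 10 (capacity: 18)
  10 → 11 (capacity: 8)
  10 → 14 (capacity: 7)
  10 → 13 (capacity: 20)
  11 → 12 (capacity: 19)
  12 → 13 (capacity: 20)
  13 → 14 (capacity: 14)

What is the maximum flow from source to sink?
Maximum flow = 7

Max flow: 7

Flow assignment:
  0 → 1: 7/7
  1 → 2: 7/12
  2 → 3: 7/14
  3 → 4: 7/11
  4 → 5: 7/15
  5 → 6: 7/14
  6 → 7: 7/17
  7 → 8: 7/7
  8 → 9: 7/8
  9 → 10: 7/18
  10 → 14: 7/7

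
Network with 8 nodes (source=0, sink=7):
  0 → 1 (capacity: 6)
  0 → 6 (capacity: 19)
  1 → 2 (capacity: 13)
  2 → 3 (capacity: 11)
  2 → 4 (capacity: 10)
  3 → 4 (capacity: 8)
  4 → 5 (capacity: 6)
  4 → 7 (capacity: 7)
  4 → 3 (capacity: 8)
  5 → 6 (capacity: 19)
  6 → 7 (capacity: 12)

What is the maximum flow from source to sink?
Maximum flow = 18

Max flow: 18

Flow assignment:
  0 → 1: 6/6
  0 → 6: 12/19
  1 → 2: 6/13
  2 → 4: 6/10
  4 → 7: 6/7
  6 → 7: 12/12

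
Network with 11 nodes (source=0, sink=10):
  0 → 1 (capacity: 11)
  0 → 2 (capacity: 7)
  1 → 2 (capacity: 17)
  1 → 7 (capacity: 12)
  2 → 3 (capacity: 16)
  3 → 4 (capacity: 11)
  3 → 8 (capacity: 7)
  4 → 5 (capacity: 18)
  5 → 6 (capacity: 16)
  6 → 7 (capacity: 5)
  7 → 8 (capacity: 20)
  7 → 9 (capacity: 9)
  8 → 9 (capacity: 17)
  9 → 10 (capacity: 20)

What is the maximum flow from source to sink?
Maximum flow = 18

Max flow: 18

Flow assignment:
  0 → 1: 11/11
  0 → 2: 7/7
  1 → 7: 11/12
  2 → 3: 7/16
  3 → 8: 7/7
  7 → 8: 2/20
  7 → 9: 9/9
  8 → 9: 9/17
  9 → 10: 18/20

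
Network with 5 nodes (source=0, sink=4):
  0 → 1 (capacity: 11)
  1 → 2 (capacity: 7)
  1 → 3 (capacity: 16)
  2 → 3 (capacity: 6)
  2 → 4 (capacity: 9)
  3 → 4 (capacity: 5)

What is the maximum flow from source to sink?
Maximum flow = 11

Max flow: 11

Flow assignment:
  0 → 1: 11/11
  1 → 2: 7/7
  1 → 3: 4/16
  2 → 4: 7/9
  3 → 4: 4/5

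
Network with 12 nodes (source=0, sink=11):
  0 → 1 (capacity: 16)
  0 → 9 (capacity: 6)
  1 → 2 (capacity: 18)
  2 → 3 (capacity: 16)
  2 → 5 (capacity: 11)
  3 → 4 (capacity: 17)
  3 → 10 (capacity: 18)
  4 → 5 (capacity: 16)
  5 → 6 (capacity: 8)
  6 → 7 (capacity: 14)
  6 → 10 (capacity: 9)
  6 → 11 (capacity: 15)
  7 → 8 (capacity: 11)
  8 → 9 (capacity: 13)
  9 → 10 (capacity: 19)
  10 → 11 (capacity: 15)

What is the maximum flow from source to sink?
Maximum flow = 22

Max flow: 22

Flow assignment:
  0 → 1: 16/16
  0 → 9: 6/6
  1 → 2: 16/18
  2 → 3: 9/16
  2 → 5: 7/11
  3 → 10: 9/18
  5 → 6: 7/8
  6 → 11: 7/15
  9 → 10: 6/19
  10 → 11: 15/15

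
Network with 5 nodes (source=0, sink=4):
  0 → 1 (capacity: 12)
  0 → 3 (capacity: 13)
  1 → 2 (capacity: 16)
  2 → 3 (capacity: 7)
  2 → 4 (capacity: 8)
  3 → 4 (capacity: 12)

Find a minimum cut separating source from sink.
Min cut value = 20, edges: (2,4), (3,4)

Min cut value: 20
Partition: S = [0, 1, 2, 3], T = [4]
Cut edges: (2,4), (3,4)

By max-flow min-cut theorem, max flow = min cut = 20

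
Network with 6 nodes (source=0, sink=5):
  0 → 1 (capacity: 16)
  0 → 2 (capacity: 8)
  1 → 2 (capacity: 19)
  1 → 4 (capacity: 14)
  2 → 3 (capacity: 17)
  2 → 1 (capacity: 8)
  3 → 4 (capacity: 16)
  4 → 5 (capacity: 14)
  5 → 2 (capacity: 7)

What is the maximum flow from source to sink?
Maximum flow = 14

Max flow: 14

Flow assignment:
  0 → 1: 14/16
  1 → 4: 14/14
  4 → 5: 14/14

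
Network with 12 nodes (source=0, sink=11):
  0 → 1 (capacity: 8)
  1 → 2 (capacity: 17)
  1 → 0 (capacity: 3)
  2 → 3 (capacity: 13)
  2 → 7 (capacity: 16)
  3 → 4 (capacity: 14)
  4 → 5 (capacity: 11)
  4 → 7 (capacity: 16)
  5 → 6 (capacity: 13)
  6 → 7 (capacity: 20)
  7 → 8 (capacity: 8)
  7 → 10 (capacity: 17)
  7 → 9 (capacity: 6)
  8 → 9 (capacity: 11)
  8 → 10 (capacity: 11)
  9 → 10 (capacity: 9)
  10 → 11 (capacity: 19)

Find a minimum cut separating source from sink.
Min cut value = 8, edges: (0,1)

Min cut value: 8
Partition: S = [0], T = [1, 2, 3, 4, 5, 6, 7, 8, 9, 10, 11]
Cut edges: (0,1)

By max-flow min-cut theorem, max flow = min cut = 8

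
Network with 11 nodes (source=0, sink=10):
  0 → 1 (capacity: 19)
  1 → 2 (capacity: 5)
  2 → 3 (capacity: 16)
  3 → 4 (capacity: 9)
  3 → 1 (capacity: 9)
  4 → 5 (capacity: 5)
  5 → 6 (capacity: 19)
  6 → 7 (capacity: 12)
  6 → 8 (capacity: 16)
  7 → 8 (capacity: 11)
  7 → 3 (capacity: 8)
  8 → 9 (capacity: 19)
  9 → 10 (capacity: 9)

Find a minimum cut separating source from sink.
Min cut value = 5, edges: (4,5)

Min cut value: 5
Partition: S = [0, 1, 2, 3, 4], T = [5, 6, 7, 8, 9, 10]
Cut edges: (4,5)

By max-flow min-cut theorem, max flow = min cut = 5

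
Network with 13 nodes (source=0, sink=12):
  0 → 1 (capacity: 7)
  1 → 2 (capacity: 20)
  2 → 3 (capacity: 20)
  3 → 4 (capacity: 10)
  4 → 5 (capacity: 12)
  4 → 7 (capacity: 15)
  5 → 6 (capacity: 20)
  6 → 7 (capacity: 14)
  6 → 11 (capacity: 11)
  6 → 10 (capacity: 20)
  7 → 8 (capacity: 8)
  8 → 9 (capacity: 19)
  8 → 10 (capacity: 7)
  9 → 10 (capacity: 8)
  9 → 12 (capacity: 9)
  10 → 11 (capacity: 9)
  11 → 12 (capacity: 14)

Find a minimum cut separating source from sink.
Min cut value = 7, edges: (0,1)

Min cut value: 7
Partition: S = [0], T = [1, 2, 3, 4, 5, 6, 7, 8, 9, 10, 11, 12]
Cut edges: (0,1)

By max-flow min-cut theorem, max flow = min cut = 7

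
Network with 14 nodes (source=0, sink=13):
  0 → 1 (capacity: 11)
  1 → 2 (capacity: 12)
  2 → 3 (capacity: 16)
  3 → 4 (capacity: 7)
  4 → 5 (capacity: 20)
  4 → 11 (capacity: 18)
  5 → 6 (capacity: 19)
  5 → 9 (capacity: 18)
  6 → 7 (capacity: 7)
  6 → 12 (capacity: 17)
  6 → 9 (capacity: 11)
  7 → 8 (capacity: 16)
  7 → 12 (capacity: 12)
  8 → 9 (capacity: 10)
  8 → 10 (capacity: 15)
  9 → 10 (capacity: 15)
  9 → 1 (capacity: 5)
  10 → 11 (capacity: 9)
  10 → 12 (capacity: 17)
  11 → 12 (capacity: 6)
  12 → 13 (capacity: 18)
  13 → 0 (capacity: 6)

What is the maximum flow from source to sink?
Maximum flow = 7

Max flow: 7

Flow assignment:
  0 → 1: 7/11
  1 → 2: 7/12
  2 → 3: 7/16
  3 → 4: 7/7
  4 → 5: 1/20
  4 → 11: 6/18
  5 → 6: 1/19
  6 → 12: 1/17
  11 → 12: 6/6
  12 → 13: 7/18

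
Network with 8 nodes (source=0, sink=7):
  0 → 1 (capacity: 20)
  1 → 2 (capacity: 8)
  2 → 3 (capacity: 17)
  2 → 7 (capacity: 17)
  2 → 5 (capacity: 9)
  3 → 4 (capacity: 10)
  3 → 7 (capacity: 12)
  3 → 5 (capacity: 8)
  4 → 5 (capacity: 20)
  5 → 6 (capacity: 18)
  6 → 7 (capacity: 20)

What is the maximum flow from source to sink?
Maximum flow = 8

Max flow: 8

Flow assignment:
  0 → 1: 8/20
  1 → 2: 8/8
  2 → 7: 8/17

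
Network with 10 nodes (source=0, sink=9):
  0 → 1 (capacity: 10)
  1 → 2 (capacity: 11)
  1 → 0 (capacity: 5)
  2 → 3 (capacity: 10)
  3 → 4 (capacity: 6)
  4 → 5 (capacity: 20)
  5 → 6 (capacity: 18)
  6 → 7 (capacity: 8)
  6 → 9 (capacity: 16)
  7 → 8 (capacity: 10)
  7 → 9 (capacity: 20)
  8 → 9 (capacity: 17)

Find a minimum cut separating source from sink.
Min cut value = 6, edges: (3,4)

Min cut value: 6
Partition: S = [0, 1, 2, 3], T = [4, 5, 6, 7, 8, 9]
Cut edges: (3,4)

By max-flow min-cut theorem, max flow = min cut = 6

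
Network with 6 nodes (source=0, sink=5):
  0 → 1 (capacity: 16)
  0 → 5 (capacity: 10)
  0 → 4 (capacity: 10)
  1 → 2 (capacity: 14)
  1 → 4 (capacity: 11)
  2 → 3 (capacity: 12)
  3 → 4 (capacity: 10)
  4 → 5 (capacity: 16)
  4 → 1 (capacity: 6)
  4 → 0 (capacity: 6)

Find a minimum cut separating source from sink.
Min cut value = 26, edges: (0,5), (4,5)

Min cut value: 26
Partition: S = [0, 1, 2, 3, 4], T = [5]
Cut edges: (0,5), (4,5)

By max-flow min-cut theorem, max flow = min cut = 26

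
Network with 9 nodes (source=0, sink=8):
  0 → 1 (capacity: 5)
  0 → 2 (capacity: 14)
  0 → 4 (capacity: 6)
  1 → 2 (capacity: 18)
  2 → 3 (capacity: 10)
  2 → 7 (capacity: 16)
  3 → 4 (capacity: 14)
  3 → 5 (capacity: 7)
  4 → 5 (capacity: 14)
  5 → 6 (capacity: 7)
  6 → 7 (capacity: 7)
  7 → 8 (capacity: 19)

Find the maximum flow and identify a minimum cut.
Max flow = 19, Min cut edges: (7,8)

Maximum flow: 19
Minimum cut: (7,8)
Partition: S = [0, 1, 2, 3, 4, 5, 6, 7], T = [8]

Max-flow min-cut theorem verified: both equal 19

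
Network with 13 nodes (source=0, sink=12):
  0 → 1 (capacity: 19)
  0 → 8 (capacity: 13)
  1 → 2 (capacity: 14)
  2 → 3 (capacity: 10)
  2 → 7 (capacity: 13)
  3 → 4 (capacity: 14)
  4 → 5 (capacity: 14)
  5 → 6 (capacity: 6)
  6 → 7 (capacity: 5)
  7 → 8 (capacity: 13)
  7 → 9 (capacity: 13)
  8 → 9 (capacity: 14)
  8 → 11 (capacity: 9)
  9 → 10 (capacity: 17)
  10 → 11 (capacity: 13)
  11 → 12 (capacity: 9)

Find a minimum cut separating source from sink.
Min cut value = 9, edges: (11,12)

Min cut value: 9
Partition: S = [0, 1, 2, 3, 4, 5, 6, 7, 8, 9, 10, 11], T = [12]
Cut edges: (11,12)

By max-flow min-cut theorem, max flow = min cut = 9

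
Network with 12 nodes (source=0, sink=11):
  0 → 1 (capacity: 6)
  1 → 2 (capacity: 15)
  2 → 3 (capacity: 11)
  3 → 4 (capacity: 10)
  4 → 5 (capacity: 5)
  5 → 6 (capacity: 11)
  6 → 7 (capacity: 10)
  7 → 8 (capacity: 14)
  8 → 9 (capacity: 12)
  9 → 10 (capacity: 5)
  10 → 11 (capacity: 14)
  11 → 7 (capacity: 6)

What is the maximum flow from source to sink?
Maximum flow = 5

Max flow: 5

Flow assignment:
  0 → 1: 5/6
  1 → 2: 5/15
  2 → 3: 5/11
  3 → 4: 5/10
  4 → 5: 5/5
  5 → 6: 5/11
  6 → 7: 5/10
  7 → 8: 5/14
  8 → 9: 5/12
  9 → 10: 5/5
  10 → 11: 5/14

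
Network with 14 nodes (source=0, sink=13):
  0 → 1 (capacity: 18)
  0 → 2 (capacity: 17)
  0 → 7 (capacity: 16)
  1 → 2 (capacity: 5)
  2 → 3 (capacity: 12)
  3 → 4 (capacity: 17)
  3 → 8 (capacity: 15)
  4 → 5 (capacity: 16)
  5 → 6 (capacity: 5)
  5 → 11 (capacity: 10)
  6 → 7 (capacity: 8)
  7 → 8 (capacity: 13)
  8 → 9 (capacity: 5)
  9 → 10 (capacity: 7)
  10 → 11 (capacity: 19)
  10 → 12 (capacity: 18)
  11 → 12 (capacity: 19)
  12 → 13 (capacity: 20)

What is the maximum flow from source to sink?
Maximum flow = 15

Max flow: 15

Flow assignment:
  0 → 1: 5/18
  0 → 2: 5/17
  0 → 7: 5/16
  1 → 2: 5/5
  2 → 3: 10/12
  3 → 4: 10/17
  4 → 5: 10/16
  5 → 11: 10/10
  7 → 8: 5/13
  8 → 9: 5/5
  9 → 10: 5/7
  10 → 12: 5/18
  11 → 12: 10/19
  12 → 13: 15/20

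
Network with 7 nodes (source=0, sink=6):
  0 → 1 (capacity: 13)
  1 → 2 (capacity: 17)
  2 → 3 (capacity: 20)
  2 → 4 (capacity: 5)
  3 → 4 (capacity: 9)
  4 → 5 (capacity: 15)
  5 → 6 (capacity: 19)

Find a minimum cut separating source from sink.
Min cut value = 13, edges: (0,1)

Min cut value: 13
Partition: S = [0], T = [1, 2, 3, 4, 5, 6]
Cut edges: (0,1)

By max-flow min-cut theorem, max flow = min cut = 13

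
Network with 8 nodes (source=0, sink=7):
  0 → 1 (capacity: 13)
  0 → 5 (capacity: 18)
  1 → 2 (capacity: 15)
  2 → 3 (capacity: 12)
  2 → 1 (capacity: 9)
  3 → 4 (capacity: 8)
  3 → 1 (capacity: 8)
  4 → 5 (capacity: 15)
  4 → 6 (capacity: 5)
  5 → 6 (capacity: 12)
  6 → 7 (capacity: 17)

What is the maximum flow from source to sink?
Maximum flow = 17

Max flow: 17

Flow assignment:
  0 → 1: 8/13
  0 → 5: 9/18
  1 → 2: 12/15
  2 → 3: 12/12
  3 → 4: 8/8
  3 → 1: 4/8
  4 → 5: 3/15
  4 → 6: 5/5
  5 → 6: 12/12
  6 → 7: 17/17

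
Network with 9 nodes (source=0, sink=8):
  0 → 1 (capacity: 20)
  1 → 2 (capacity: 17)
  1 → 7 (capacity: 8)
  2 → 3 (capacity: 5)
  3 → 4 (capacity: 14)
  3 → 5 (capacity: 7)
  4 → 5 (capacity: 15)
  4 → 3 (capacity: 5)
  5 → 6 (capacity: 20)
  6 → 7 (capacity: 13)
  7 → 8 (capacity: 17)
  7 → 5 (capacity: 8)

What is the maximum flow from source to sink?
Maximum flow = 13

Max flow: 13

Flow assignment:
  0 → 1: 13/20
  1 → 2: 5/17
  1 → 7: 8/8
  2 → 3: 5/5
  3 → 5: 5/7
  5 → 6: 5/20
  6 → 7: 5/13
  7 → 8: 13/17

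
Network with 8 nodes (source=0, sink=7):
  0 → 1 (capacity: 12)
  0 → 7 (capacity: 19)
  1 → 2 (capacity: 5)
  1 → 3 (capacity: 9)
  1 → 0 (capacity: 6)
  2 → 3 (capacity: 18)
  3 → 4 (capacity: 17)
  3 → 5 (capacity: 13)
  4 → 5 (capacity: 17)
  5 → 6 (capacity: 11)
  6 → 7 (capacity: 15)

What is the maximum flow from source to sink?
Maximum flow = 30

Max flow: 30

Flow assignment:
  0 → 1: 11/12
  0 → 7: 19/19
  1 → 2: 3/5
  1 → 3: 8/9
  2 → 3: 3/18
  3 → 5: 11/13
  5 → 6: 11/11
  6 → 7: 11/15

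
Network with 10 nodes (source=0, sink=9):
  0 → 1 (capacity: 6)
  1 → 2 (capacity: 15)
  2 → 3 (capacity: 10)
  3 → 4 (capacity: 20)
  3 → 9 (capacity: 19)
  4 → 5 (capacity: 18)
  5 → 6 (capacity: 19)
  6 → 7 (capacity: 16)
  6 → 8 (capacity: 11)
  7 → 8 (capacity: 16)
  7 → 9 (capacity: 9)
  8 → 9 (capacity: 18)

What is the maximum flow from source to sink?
Maximum flow = 6

Max flow: 6

Flow assignment:
  0 → 1: 6/6
  1 → 2: 6/15
  2 → 3: 6/10
  3 → 9: 6/19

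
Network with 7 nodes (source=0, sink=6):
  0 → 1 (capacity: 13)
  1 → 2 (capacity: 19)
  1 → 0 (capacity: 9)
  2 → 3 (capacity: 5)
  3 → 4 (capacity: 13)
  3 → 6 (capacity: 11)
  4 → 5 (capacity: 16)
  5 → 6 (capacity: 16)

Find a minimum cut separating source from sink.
Min cut value = 5, edges: (2,3)

Min cut value: 5
Partition: S = [0, 1, 2], T = [3, 4, 5, 6]
Cut edges: (2,3)

By max-flow min-cut theorem, max flow = min cut = 5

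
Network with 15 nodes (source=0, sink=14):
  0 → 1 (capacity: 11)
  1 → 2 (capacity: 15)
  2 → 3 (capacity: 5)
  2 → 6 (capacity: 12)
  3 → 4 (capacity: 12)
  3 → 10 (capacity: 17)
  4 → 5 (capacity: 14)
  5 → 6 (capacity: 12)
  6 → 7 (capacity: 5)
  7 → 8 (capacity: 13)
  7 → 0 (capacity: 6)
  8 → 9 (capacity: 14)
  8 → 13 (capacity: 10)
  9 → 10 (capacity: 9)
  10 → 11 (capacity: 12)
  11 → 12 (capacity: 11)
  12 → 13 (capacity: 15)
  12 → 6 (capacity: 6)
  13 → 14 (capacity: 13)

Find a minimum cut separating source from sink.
Min cut value = 10, edges: (2,3), (6,7)

Min cut value: 10
Partition: S = [0, 1, 2, 4, 5, 6], T = [3, 7, 8, 9, 10, 11, 12, 13, 14]
Cut edges: (2,3), (6,7)

By max-flow min-cut theorem, max flow = min cut = 10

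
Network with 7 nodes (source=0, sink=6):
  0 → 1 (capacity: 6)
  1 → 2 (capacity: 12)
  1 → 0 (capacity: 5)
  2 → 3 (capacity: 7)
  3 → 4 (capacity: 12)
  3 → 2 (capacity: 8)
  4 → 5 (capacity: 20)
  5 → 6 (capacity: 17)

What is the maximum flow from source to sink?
Maximum flow = 6

Max flow: 6

Flow assignment:
  0 → 1: 6/6
  1 → 2: 6/12
  2 → 3: 6/7
  3 → 4: 6/12
  4 → 5: 6/20
  5 → 6: 6/17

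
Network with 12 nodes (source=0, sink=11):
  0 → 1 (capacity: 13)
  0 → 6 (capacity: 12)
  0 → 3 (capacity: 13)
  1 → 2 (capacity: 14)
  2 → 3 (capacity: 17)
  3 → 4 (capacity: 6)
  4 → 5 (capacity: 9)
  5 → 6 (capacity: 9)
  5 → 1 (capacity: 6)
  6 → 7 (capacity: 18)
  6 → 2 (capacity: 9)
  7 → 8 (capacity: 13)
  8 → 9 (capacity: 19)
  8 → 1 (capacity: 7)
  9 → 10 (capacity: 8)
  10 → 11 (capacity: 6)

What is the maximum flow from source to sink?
Maximum flow = 6

Max flow: 6

Flow assignment:
  0 → 6: 6/12
  1 → 2: 6/14
  2 → 3: 6/17
  3 → 4: 6/6
  4 → 5: 6/9
  5 → 6: 6/9
  6 → 7: 12/18
  7 → 8: 12/13
  8 → 9: 6/19
  8 → 1: 6/7
  9 → 10: 6/8
  10 → 11: 6/6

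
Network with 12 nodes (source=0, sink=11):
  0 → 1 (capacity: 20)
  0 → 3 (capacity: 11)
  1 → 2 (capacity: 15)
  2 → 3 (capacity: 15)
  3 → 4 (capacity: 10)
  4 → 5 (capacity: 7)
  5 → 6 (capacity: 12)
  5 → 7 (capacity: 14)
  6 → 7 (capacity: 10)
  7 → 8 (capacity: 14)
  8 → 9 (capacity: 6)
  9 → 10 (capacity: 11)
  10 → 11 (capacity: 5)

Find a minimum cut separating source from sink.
Min cut value = 5, edges: (10,11)

Min cut value: 5
Partition: S = [0, 1, 2, 3, 4, 5, 6, 7, 8, 9, 10], T = [11]
Cut edges: (10,11)

By max-flow min-cut theorem, max flow = min cut = 5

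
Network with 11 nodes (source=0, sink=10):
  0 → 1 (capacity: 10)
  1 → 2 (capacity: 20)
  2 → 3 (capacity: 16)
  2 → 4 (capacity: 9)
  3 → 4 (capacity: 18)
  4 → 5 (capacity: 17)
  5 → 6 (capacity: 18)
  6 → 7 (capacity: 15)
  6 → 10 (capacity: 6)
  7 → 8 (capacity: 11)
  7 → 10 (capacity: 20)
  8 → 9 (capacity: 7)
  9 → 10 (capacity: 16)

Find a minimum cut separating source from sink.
Min cut value = 10, edges: (0,1)

Min cut value: 10
Partition: S = [0], T = [1, 2, 3, 4, 5, 6, 7, 8, 9, 10]
Cut edges: (0,1)

By max-flow min-cut theorem, max flow = min cut = 10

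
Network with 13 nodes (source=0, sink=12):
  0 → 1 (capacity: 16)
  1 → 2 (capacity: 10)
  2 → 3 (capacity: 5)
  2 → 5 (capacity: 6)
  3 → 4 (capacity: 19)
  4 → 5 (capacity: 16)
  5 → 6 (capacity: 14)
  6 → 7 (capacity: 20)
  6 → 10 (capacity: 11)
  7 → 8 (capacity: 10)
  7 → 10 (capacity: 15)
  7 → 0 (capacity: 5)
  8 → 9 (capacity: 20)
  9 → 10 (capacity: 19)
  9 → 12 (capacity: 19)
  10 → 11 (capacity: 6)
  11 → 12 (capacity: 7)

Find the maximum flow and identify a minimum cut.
Max flow = 10, Min cut edges: (1,2)

Maximum flow: 10
Minimum cut: (1,2)
Partition: S = [0, 1], T = [2, 3, 4, 5, 6, 7, 8, 9, 10, 11, 12]

Max-flow min-cut theorem verified: both equal 10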